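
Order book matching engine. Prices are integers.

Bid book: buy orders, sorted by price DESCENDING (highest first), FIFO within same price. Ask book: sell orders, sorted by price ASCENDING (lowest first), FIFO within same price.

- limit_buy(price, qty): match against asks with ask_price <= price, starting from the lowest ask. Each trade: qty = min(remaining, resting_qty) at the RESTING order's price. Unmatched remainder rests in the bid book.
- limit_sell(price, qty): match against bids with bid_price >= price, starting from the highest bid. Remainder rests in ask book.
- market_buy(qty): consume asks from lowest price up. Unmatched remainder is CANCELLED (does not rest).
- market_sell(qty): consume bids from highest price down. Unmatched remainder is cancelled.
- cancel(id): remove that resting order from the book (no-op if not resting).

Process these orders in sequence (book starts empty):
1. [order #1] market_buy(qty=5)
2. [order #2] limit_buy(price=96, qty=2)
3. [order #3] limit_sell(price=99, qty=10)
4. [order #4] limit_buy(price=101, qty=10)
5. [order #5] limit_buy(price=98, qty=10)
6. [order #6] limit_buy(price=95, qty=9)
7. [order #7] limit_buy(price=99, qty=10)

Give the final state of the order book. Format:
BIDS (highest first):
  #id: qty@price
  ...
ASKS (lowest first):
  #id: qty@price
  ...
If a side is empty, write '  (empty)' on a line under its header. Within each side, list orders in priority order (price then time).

Answer: BIDS (highest first):
  #7: 10@99
  #5: 10@98
  #2: 2@96
  #6: 9@95
ASKS (lowest first):
  (empty)

Derivation:
After op 1 [order #1] market_buy(qty=5): fills=none; bids=[-] asks=[-]
After op 2 [order #2] limit_buy(price=96, qty=2): fills=none; bids=[#2:2@96] asks=[-]
After op 3 [order #3] limit_sell(price=99, qty=10): fills=none; bids=[#2:2@96] asks=[#3:10@99]
After op 4 [order #4] limit_buy(price=101, qty=10): fills=#4x#3:10@99; bids=[#2:2@96] asks=[-]
After op 5 [order #5] limit_buy(price=98, qty=10): fills=none; bids=[#5:10@98 #2:2@96] asks=[-]
After op 6 [order #6] limit_buy(price=95, qty=9): fills=none; bids=[#5:10@98 #2:2@96 #6:9@95] asks=[-]
After op 7 [order #7] limit_buy(price=99, qty=10): fills=none; bids=[#7:10@99 #5:10@98 #2:2@96 #6:9@95] asks=[-]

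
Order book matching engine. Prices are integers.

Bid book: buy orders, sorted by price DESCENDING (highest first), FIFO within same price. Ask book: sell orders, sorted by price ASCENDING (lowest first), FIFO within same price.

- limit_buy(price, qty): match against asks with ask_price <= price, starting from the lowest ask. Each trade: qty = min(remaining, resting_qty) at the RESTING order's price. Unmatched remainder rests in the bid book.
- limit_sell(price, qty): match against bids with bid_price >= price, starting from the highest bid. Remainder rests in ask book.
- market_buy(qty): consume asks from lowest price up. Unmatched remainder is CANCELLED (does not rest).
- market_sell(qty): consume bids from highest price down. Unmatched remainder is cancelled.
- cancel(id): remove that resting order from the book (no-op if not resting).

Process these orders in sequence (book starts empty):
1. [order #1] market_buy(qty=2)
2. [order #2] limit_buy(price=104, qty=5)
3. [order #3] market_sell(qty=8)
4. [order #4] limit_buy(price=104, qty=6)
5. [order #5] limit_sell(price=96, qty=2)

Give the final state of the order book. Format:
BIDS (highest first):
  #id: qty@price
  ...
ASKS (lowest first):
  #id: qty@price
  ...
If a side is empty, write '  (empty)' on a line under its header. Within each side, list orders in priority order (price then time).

Answer: BIDS (highest first):
  #4: 4@104
ASKS (lowest first):
  (empty)

Derivation:
After op 1 [order #1] market_buy(qty=2): fills=none; bids=[-] asks=[-]
After op 2 [order #2] limit_buy(price=104, qty=5): fills=none; bids=[#2:5@104] asks=[-]
After op 3 [order #3] market_sell(qty=8): fills=#2x#3:5@104; bids=[-] asks=[-]
After op 4 [order #4] limit_buy(price=104, qty=6): fills=none; bids=[#4:6@104] asks=[-]
After op 5 [order #5] limit_sell(price=96, qty=2): fills=#4x#5:2@104; bids=[#4:4@104] asks=[-]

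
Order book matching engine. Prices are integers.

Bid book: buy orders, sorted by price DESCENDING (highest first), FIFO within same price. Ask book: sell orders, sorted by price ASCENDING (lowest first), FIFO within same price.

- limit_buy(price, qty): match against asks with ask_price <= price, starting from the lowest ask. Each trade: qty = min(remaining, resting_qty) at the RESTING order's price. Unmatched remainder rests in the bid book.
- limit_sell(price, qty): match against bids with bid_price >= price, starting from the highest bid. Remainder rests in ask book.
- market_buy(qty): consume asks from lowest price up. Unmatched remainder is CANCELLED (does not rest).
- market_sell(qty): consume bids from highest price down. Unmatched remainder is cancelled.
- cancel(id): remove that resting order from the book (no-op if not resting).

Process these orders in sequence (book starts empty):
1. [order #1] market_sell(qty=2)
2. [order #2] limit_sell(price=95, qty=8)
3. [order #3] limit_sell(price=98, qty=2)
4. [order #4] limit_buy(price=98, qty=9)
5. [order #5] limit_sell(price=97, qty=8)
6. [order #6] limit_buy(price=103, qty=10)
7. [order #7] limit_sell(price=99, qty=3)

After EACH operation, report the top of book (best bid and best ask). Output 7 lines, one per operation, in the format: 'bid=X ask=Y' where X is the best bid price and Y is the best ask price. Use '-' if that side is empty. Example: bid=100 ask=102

After op 1 [order #1] market_sell(qty=2): fills=none; bids=[-] asks=[-]
After op 2 [order #2] limit_sell(price=95, qty=8): fills=none; bids=[-] asks=[#2:8@95]
After op 3 [order #3] limit_sell(price=98, qty=2): fills=none; bids=[-] asks=[#2:8@95 #3:2@98]
After op 4 [order #4] limit_buy(price=98, qty=9): fills=#4x#2:8@95 #4x#3:1@98; bids=[-] asks=[#3:1@98]
After op 5 [order #5] limit_sell(price=97, qty=8): fills=none; bids=[-] asks=[#5:8@97 #3:1@98]
After op 6 [order #6] limit_buy(price=103, qty=10): fills=#6x#5:8@97 #6x#3:1@98; bids=[#6:1@103] asks=[-]
After op 7 [order #7] limit_sell(price=99, qty=3): fills=#6x#7:1@103; bids=[-] asks=[#7:2@99]

Answer: bid=- ask=-
bid=- ask=95
bid=- ask=95
bid=- ask=98
bid=- ask=97
bid=103 ask=-
bid=- ask=99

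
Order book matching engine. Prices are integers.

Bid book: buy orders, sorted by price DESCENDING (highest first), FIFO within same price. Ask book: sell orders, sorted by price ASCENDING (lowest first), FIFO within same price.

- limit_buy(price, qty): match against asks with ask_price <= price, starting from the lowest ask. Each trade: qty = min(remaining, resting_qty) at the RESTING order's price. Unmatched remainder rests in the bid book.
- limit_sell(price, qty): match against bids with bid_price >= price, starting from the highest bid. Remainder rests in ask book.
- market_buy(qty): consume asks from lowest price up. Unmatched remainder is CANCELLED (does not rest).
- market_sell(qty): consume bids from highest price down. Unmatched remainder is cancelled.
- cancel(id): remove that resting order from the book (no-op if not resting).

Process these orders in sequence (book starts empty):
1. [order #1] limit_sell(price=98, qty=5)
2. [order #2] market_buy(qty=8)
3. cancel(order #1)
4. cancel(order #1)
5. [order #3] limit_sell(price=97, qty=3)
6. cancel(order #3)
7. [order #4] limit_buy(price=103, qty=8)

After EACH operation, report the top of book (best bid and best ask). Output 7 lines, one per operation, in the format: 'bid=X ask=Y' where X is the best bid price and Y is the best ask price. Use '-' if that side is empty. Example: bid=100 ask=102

Answer: bid=- ask=98
bid=- ask=-
bid=- ask=-
bid=- ask=-
bid=- ask=97
bid=- ask=-
bid=103 ask=-

Derivation:
After op 1 [order #1] limit_sell(price=98, qty=5): fills=none; bids=[-] asks=[#1:5@98]
After op 2 [order #2] market_buy(qty=8): fills=#2x#1:5@98; bids=[-] asks=[-]
After op 3 cancel(order #1): fills=none; bids=[-] asks=[-]
After op 4 cancel(order #1): fills=none; bids=[-] asks=[-]
After op 5 [order #3] limit_sell(price=97, qty=3): fills=none; bids=[-] asks=[#3:3@97]
After op 6 cancel(order #3): fills=none; bids=[-] asks=[-]
After op 7 [order #4] limit_buy(price=103, qty=8): fills=none; bids=[#4:8@103] asks=[-]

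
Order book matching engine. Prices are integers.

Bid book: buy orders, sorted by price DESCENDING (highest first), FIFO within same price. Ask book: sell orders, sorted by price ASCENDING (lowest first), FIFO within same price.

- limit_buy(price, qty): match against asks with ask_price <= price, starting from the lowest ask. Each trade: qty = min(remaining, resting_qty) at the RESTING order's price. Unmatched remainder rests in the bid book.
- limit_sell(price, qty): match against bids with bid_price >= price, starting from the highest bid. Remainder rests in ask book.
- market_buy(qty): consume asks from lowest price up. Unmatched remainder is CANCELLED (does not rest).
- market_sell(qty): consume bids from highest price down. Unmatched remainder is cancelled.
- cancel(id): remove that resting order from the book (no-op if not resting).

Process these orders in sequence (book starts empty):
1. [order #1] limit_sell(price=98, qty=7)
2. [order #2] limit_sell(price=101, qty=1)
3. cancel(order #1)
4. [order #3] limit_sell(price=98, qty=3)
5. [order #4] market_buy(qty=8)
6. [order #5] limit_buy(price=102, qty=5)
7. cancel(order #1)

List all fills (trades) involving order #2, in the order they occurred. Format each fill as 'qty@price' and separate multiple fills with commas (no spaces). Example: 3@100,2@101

Answer: 1@101

Derivation:
After op 1 [order #1] limit_sell(price=98, qty=7): fills=none; bids=[-] asks=[#1:7@98]
After op 2 [order #2] limit_sell(price=101, qty=1): fills=none; bids=[-] asks=[#1:7@98 #2:1@101]
After op 3 cancel(order #1): fills=none; bids=[-] asks=[#2:1@101]
After op 4 [order #3] limit_sell(price=98, qty=3): fills=none; bids=[-] asks=[#3:3@98 #2:1@101]
After op 5 [order #4] market_buy(qty=8): fills=#4x#3:3@98 #4x#2:1@101; bids=[-] asks=[-]
After op 6 [order #5] limit_buy(price=102, qty=5): fills=none; bids=[#5:5@102] asks=[-]
After op 7 cancel(order #1): fills=none; bids=[#5:5@102] asks=[-]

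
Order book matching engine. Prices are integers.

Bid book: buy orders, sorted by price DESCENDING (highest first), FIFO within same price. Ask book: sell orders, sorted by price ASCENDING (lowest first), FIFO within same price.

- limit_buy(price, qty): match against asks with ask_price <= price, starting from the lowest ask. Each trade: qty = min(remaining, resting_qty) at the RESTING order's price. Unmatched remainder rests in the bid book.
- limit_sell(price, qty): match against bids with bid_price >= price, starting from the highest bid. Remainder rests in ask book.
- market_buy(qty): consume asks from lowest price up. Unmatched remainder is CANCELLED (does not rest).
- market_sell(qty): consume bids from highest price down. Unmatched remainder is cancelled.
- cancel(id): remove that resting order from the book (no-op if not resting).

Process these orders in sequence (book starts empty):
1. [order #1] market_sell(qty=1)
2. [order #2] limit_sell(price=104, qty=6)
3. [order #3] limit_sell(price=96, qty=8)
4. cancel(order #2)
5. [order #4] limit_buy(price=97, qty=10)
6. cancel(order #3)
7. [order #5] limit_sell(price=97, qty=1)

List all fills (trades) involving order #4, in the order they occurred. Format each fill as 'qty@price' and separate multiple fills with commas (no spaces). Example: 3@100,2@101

After op 1 [order #1] market_sell(qty=1): fills=none; bids=[-] asks=[-]
After op 2 [order #2] limit_sell(price=104, qty=6): fills=none; bids=[-] asks=[#2:6@104]
After op 3 [order #3] limit_sell(price=96, qty=8): fills=none; bids=[-] asks=[#3:8@96 #2:6@104]
After op 4 cancel(order #2): fills=none; bids=[-] asks=[#3:8@96]
After op 5 [order #4] limit_buy(price=97, qty=10): fills=#4x#3:8@96; bids=[#4:2@97] asks=[-]
After op 6 cancel(order #3): fills=none; bids=[#4:2@97] asks=[-]
After op 7 [order #5] limit_sell(price=97, qty=1): fills=#4x#5:1@97; bids=[#4:1@97] asks=[-]

Answer: 8@96,1@97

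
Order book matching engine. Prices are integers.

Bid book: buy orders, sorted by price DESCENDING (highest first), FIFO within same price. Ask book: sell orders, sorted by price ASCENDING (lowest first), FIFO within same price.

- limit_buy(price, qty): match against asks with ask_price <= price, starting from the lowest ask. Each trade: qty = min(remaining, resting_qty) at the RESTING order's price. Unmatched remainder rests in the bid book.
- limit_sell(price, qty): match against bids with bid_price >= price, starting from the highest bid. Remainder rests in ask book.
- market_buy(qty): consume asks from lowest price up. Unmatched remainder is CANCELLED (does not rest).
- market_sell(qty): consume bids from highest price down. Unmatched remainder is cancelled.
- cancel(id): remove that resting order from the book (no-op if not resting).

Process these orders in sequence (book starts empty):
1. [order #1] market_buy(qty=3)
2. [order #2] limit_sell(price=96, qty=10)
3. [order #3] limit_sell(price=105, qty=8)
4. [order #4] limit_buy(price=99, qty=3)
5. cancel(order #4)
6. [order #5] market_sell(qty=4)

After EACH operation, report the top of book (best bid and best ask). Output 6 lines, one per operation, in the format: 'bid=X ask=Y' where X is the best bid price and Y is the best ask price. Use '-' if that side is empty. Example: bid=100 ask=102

After op 1 [order #1] market_buy(qty=3): fills=none; bids=[-] asks=[-]
After op 2 [order #2] limit_sell(price=96, qty=10): fills=none; bids=[-] asks=[#2:10@96]
After op 3 [order #3] limit_sell(price=105, qty=8): fills=none; bids=[-] asks=[#2:10@96 #3:8@105]
After op 4 [order #4] limit_buy(price=99, qty=3): fills=#4x#2:3@96; bids=[-] asks=[#2:7@96 #3:8@105]
After op 5 cancel(order #4): fills=none; bids=[-] asks=[#2:7@96 #3:8@105]
After op 6 [order #5] market_sell(qty=4): fills=none; bids=[-] asks=[#2:7@96 #3:8@105]

Answer: bid=- ask=-
bid=- ask=96
bid=- ask=96
bid=- ask=96
bid=- ask=96
bid=- ask=96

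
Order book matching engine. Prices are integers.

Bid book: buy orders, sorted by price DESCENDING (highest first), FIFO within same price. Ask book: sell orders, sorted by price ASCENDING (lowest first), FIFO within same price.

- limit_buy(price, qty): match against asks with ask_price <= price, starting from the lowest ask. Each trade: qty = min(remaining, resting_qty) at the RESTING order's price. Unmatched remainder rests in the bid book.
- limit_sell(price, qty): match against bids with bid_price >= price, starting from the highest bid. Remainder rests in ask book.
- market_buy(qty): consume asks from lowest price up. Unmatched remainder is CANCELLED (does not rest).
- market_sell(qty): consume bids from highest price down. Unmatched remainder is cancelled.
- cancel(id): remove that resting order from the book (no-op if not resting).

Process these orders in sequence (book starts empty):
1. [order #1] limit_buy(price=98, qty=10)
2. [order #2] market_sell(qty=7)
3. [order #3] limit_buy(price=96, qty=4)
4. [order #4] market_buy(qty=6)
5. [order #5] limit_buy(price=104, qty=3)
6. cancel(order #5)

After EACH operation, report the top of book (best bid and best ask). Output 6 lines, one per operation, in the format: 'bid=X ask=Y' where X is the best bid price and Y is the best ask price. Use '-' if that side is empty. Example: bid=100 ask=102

After op 1 [order #1] limit_buy(price=98, qty=10): fills=none; bids=[#1:10@98] asks=[-]
After op 2 [order #2] market_sell(qty=7): fills=#1x#2:7@98; bids=[#1:3@98] asks=[-]
After op 3 [order #3] limit_buy(price=96, qty=4): fills=none; bids=[#1:3@98 #3:4@96] asks=[-]
After op 4 [order #4] market_buy(qty=6): fills=none; bids=[#1:3@98 #3:4@96] asks=[-]
After op 5 [order #5] limit_buy(price=104, qty=3): fills=none; bids=[#5:3@104 #1:3@98 #3:4@96] asks=[-]
After op 6 cancel(order #5): fills=none; bids=[#1:3@98 #3:4@96] asks=[-]

Answer: bid=98 ask=-
bid=98 ask=-
bid=98 ask=-
bid=98 ask=-
bid=104 ask=-
bid=98 ask=-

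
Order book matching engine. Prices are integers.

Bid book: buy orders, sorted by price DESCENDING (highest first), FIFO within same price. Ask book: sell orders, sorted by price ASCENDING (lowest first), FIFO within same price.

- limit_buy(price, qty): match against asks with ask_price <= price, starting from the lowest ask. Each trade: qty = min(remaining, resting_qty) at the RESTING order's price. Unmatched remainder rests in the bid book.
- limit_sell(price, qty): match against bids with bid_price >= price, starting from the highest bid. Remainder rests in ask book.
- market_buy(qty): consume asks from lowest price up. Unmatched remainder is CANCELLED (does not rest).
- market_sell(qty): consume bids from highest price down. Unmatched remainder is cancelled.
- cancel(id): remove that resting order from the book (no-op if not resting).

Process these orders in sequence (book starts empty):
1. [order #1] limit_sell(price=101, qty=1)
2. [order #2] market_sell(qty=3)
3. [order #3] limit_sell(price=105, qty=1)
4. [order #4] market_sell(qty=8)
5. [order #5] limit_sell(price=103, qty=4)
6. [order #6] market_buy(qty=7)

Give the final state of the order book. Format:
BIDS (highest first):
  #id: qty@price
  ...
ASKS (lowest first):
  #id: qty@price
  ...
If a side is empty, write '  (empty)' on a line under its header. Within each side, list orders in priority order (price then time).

Answer: BIDS (highest first):
  (empty)
ASKS (lowest first):
  (empty)

Derivation:
After op 1 [order #1] limit_sell(price=101, qty=1): fills=none; bids=[-] asks=[#1:1@101]
After op 2 [order #2] market_sell(qty=3): fills=none; bids=[-] asks=[#1:1@101]
After op 3 [order #3] limit_sell(price=105, qty=1): fills=none; bids=[-] asks=[#1:1@101 #3:1@105]
After op 4 [order #4] market_sell(qty=8): fills=none; bids=[-] asks=[#1:1@101 #3:1@105]
After op 5 [order #5] limit_sell(price=103, qty=4): fills=none; bids=[-] asks=[#1:1@101 #5:4@103 #3:1@105]
After op 6 [order #6] market_buy(qty=7): fills=#6x#1:1@101 #6x#5:4@103 #6x#3:1@105; bids=[-] asks=[-]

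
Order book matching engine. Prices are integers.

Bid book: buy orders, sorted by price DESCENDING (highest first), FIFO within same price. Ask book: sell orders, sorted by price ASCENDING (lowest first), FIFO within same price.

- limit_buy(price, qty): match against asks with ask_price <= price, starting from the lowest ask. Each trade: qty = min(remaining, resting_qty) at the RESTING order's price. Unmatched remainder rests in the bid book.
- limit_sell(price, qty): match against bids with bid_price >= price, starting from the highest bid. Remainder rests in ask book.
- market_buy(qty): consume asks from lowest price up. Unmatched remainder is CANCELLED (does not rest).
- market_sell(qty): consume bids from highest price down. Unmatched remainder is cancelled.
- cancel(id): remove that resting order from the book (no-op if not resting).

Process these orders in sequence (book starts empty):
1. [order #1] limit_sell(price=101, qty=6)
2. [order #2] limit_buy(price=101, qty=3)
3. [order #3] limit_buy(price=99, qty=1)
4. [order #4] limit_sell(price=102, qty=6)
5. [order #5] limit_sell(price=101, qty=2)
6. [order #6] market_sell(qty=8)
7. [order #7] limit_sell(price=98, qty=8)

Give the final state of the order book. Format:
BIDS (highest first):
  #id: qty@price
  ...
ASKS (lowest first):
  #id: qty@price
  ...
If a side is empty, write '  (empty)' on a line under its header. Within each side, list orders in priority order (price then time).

After op 1 [order #1] limit_sell(price=101, qty=6): fills=none; bids=[-] asks=[#1:6@101]
After op 2 [order #2] limit_buy(price=101, qty=3): fills=#2x#1:3@101; bids=[-] asks=[#1:3@101]
After op 3 [order #3] limit_buy(price=99, qty=1): fills=none; bids=[#3:1@99] asks=[#1:3@101]
After op 4 [order #4] limit_sell(price=102, qty=6): fills=none; bids=[#3:1@99] asks=[#1:3@101 #4:6@102]
After op 5 [order #5] limit_sell(price=101, qty=2): fills=none; bids=[#3:1@99] asks=[#1:3@101 #5:2@101 #4:6@102]
After op 6 [order #6] market_sell(qty=8): fills=#3x#6:1@99; bids=[-] asks=[#1:3@101 #5:2@101 #4:6@102]
After op 7 [order #7] limit_sell(price=98, qty=8): fills=none; bids=[-] asks=[#7:8@98 #1:3@101 #5:2@101 #4:6@102]

Answer: BIDS (highest first):
  (empty)
ASKS (lowest first):
  #7: 8@98
  #1: 3@101
  #5: 2@101
  #4: 6@102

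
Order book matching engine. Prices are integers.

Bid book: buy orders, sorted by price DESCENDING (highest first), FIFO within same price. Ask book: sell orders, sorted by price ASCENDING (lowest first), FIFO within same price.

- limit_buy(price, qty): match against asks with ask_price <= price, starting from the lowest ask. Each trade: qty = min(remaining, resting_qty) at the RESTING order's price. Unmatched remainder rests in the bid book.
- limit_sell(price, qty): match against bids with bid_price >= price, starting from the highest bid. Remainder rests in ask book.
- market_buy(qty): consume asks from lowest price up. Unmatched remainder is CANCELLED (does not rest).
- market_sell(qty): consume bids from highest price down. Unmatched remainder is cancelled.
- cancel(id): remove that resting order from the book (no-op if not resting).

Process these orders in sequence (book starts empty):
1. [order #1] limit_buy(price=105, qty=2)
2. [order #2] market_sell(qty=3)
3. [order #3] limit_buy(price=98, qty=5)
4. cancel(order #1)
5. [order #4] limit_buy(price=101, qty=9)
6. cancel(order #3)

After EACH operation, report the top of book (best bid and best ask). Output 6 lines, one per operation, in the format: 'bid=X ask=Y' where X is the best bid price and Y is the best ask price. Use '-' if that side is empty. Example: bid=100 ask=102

Answer: bid=105 ask=-
bid=- ask=-
bid=98 ask=-
bid=98 ask=-
bid=101 ask=-
bid=101 ask=-

Derivation:
After op 1 [order #1] limit_buy(price=105, qty=2): fills=none; bids=[#1:2@105] asks=[-]
After op 2 [order #2] market_sell(qty=3): fills=#1x#2:2@105; bids=[-] asks=[-]
After op 3 [order #3] limit_buy(price=98, qty=5): fills=none; bids=[#3:5@98] asks=[-]
After op 4 cancel(order #1): fills=none; bids=[#3:5@98] asks=[-]
After op 5 [order #4] limit_buy(price=101, qty=9): fills=none; bids=[#4:9@101 #3:5@98] asks=[-]
After op 6 cancel(order #3): fills=none; bids=[#4:9@101] asks=[-]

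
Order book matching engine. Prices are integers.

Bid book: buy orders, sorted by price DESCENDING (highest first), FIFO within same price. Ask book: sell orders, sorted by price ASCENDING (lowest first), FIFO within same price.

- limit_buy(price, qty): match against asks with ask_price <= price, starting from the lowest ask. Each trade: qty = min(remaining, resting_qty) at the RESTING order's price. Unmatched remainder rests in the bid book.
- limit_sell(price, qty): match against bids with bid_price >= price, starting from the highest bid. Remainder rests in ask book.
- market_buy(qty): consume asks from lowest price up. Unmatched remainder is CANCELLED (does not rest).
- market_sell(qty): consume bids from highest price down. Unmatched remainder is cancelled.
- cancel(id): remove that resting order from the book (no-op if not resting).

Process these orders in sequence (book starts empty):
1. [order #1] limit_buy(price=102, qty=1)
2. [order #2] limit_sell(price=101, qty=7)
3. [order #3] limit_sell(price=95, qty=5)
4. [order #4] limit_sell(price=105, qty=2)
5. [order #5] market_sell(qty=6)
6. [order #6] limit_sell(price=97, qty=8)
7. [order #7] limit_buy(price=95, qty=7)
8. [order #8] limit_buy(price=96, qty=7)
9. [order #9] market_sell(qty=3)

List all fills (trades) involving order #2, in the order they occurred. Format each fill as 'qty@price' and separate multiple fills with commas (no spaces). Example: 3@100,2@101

After op 1 [order #1] limit_buy(price=102, qty=1): fills=none; bids=[#1:1@102] asks=[-]
After op 2 [order #2] limit_sell(price=101, qty=7): fills=#1x#2:1@102; bids=[-] asks=[#2:6@101]
After op 3 [order #3] limit_sell(price=95, qty=5): fills=none; bids=[-] asks=[#3:5@95 #2:6@101]
After op 4 [order #4] limit_sell(price=105, qty=2): fills=none; bids=[-] asks=[#3:5@95 #2:6@101 #4:2@105]
After op 5 [order #5] market_sell(qty=6): fills=none; bids=[-] asks=[#3:5@95 #2:6@101 #4:2@105]
After op 6 [order #6] limit_sell(price=97, qty=8): fills=none; bids=[-] asks=[#3:5@95 #6:8@97 #2:6@101 #4:2@105]
After op 7 [order #7] limit_buy(price=95, qty=7): fills=#7x#3:5@95; bids=[#7:2@95] asks=[#6:8@97 #2:6@101 #4:2@105]
After op 8 [order #8] limit_buy(price=96, qty=7): fills=none; bids=[#8:7@96 #7:2@95] asks=[#6:8@97 #2:6@101 #4:2@105]
After op 9 [order #9] market_sell(qty=3): fills=#8x#9:3@96; bids=[#8:4@96 #7:2@95] asks=[#6:8@97 #2:6@101 #4:2@105]

Answer: 1@102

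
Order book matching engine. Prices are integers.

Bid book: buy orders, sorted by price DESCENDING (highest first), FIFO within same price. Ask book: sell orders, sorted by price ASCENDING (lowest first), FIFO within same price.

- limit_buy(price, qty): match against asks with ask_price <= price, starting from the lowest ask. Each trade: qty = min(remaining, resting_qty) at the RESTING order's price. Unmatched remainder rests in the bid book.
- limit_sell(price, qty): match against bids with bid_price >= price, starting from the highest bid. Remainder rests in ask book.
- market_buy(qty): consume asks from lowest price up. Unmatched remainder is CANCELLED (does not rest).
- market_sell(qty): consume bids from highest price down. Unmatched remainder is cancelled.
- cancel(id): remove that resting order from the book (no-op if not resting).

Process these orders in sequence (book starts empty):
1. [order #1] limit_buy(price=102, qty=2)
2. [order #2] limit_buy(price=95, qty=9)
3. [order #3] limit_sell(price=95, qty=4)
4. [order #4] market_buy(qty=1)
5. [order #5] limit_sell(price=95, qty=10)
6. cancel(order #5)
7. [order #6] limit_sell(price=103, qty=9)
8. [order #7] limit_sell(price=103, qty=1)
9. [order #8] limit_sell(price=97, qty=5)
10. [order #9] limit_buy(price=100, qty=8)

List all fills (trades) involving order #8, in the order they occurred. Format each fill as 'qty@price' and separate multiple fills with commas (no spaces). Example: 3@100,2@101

After op 1 [order #1] limit_buy(price=102, qty=2): fills=none; bids=[#1:2@102] asks=[-]
After op 2 [order #2] limit_buy(price=95, qty=9): fills=none; bids=[#1:2@102 #2:9@95] asks=[-]
After op 3 [order #3] limit_sell(price=95, qty=4): fills=#1x#3:2@102 #2x#3:2@95; bids=[#2:7@95] asks=[-]
After op 4 [order #4] market_buy(qty=1): fills=none; bids=[#2:7@95] asks=[-]
After op 5 [order #5] limit_sell(price=95, qty=10): fills=#2x#5:7@95; bids=[-] asks=[#5:3@95]
After op 6 cancel(order #5): fills=none; bids=[-] asks=[-]
After op 7 [order #6] limit_sell(price=103, qty=9): fills=none; bids=[-] asks=[#6:9@103]
After op 8 [order #7] limit_sell(price=103, qty=1): fills=none; bids=[-] asks=[#6:9@103 #7:1@103]
After op 9 [order #8] limit_sell(price=97, qty=5): fills=none; bids=[-] asks=[#8:5@97 #6:9@103 #7:1@103]
After op 10 [order #9] limit_buy(price=100, qty=8): fills=#9x#8:5@97; bids=[#9:3@100] asks=[#6:9@103 #7:1@103]

Answer: 5@97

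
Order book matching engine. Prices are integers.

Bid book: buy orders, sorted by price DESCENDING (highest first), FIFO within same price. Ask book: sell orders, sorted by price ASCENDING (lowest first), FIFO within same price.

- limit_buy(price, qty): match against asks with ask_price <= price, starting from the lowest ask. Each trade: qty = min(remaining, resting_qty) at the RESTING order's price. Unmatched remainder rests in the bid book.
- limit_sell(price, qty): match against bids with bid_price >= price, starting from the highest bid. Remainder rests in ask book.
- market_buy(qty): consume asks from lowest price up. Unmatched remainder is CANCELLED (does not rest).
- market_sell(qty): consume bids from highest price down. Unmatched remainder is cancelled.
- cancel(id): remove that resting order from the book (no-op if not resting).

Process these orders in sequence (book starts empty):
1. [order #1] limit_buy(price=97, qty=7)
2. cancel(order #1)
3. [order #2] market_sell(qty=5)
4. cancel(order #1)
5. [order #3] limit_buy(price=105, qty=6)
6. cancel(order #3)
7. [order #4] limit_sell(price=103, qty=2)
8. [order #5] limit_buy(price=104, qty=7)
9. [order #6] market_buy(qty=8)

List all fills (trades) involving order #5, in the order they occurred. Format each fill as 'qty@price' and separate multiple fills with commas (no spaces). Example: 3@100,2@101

Answer: 2@103

Derivation:
After op 1 [order #1] limit_buy(price=97, qty=7): fills=none; bids=[#1:7@97] asks=[-]
After op 2 cancel(order #1): fills=none; bids=[-] asks=[-]
After op 3 [order #2] market_sell(qty=5): fills=none; bids=[-] asks=[-]
After op 4 cancel(order #1): fills=none; bids=[-] asks=[-]
After op 5 [order #3] limit_buy(price=105, qty=6): fills=none; bids=[#3:6@105] asks=[-]
After op 6 cancel(order #3): fills=none; bids=[-] asks=[-]
After op 7 [order #4] limit_sell(price=103, qty=2): fills=none; bids=[-] asks=[#4:2@103]
After op 8 [order #5] limit_buy(price=104, qty=7): fills=#5x#4:2@103; bids=[#5:5@104] asks=[-]
After op 9 [order #6] market_buy(qty=8): fills=none; bids=[#5:5@104] asks=[-]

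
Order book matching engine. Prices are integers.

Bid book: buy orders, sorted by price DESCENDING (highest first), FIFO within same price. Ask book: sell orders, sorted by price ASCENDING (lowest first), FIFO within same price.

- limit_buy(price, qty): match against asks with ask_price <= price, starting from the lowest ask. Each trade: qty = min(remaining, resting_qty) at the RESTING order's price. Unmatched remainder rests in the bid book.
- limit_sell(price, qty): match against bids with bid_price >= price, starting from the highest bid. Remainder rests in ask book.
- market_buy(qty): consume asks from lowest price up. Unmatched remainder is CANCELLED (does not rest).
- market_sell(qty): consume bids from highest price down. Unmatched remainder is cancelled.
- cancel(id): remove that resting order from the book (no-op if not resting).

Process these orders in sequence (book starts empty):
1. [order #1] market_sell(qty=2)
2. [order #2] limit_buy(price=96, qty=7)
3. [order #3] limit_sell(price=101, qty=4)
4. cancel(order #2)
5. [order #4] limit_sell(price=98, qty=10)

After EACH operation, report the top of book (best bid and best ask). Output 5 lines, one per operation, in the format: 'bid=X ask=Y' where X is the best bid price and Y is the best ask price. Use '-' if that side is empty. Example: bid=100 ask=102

Answer: bid=- ask=-
bid=96 ask=-
bid=96 ask=101
bid=- ask=101
bid=- ask=98

Derivation:
After op 1 [order #1] market_sell(qty=2): fills=none; bids=[-] asks=[-]
After op 2 [order #2] limit_buy(price=96, qty=7): fills=none; bids=[#2:7@96] asks=[-]
After op 3 [order #3] limit_sell(price=101, qty=4): fills=none; bids=[#2:7@96] asks=[#3:4@101]
After op 4 cancel(order #2): fills=none; bids=[-] asks=[#3:4@101]
After op 5 [order #4] limit_sell(price=98, qty=10): fills=none; bids=[-] asks=[#4:10@98 #3:4@101]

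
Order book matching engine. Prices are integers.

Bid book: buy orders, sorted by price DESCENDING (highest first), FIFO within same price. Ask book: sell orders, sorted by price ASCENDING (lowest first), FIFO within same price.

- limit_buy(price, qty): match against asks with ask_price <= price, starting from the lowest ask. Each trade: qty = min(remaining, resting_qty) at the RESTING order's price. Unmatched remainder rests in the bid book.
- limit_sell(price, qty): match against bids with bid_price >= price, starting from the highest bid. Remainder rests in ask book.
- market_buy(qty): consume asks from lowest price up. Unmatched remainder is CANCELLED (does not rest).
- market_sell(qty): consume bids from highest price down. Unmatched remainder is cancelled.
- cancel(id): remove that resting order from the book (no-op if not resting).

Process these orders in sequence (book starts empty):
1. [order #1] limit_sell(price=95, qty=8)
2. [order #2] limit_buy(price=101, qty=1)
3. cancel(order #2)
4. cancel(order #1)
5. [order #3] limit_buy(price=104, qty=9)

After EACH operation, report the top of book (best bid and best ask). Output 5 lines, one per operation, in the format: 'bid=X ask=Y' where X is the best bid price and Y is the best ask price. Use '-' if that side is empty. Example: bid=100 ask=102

After op 1 [order #1] limit_sell(price=95, qty=8): fills=none; bids=[-] asks=[#1:8@95]
After op 2 [order #2] limit_buy(price=101, qty=1): fills=#2x#1:1@95; bids=[-] asks=[#1:7@95]
After op 3 cancel(order #2): fills=none; bids=[-] asks=[#1:7@95]
After op 4 cancel(order #1): fills=none; bids=[-] asks=[-]
After op 5 [order #3] limit_buy(price=104, qty=9): fills=none; bids=[#3:9@104] asks=[-]

Answer: bid=- ask=95
bid=- ask=95
bid=- ask=95
bid=- ask=-
bid=104 ask=-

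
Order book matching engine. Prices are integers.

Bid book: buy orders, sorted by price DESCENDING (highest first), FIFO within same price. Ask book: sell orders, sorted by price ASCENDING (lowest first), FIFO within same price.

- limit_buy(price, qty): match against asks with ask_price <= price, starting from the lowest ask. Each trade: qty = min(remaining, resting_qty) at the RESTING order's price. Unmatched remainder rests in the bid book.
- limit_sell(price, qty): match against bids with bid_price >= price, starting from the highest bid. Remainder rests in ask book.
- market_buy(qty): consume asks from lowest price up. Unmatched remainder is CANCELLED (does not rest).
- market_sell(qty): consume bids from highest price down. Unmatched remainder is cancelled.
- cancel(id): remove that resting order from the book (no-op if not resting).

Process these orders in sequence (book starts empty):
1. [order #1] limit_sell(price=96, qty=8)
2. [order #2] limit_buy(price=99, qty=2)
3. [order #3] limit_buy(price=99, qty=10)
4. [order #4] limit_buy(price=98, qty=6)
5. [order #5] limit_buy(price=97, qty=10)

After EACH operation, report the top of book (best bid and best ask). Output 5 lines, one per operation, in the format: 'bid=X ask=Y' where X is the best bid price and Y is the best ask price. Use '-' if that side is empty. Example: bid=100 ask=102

Answer: bid=- ask=96
bid=- ask=96
bid=99 ask=-
bid=99 ask=-
bid=99 ask=-

Derivation:
After op 1 [order #1] limit_sell(price=96, qty=8): fills=none; bids=[-] asks=[#1:8@96]
After op 2 [order #2] limit_buy(price=99, qty=2): fills=#2x#1:2@96; bids=[-] asks=[#1:6@96]
After op 3 [order #3] limit_buy(price=99, qty=10): fills=#3x#1:6@96; bids=[#3:4@99] asks=[-]
After op 4 [order #4] limit_buy(price=98, qty=6): fills=none; bids=[#3:4@99 #4:6@98] asks=[-]
After op 5 [order #5] limit_buy(price=97, qty=10): fills=none; bids=[#3:4@99 #4:6@98 #5:10@97] asks=[-]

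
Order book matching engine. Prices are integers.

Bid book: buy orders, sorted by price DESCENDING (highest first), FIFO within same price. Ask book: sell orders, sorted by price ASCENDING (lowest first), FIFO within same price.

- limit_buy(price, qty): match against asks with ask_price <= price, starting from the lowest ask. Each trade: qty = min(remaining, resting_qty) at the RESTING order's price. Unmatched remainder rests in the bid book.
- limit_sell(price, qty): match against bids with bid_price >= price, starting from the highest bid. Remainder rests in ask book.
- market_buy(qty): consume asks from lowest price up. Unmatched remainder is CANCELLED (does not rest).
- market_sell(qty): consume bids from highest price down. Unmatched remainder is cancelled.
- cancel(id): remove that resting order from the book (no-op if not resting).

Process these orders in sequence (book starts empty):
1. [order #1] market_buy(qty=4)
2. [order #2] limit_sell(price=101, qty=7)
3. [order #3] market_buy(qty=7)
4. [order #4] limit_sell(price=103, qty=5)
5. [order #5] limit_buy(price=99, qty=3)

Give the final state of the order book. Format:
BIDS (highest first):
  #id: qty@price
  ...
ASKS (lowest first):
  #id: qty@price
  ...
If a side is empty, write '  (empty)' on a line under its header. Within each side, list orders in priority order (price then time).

Answer: BIDS (highest first):
  #5: 3@99
ASKS (lowest first):
  #4: 5@103

Derivation:
After op 1 [order #1] market_buy(qty=4): fills=none; bids=[-] asks=[-]
After op 2 [order #2] limit_sell(price=101, qty=7): fills=none; bids=[-] asks=[#2:7@101]
After op 3 [order #3] market_buy(qty=7): fills=#3x#2:7@101; bids=[-] asks=[-]
After op 4 [order #4] limit_sell(price=103, qty=5): fills=none; bids=[-] asks=[#4:5@103]
After op 5 [order #5] limit_buy(price=99, qty=3): fills=none; bids=[#5:3@99] asks=[#4:5@103]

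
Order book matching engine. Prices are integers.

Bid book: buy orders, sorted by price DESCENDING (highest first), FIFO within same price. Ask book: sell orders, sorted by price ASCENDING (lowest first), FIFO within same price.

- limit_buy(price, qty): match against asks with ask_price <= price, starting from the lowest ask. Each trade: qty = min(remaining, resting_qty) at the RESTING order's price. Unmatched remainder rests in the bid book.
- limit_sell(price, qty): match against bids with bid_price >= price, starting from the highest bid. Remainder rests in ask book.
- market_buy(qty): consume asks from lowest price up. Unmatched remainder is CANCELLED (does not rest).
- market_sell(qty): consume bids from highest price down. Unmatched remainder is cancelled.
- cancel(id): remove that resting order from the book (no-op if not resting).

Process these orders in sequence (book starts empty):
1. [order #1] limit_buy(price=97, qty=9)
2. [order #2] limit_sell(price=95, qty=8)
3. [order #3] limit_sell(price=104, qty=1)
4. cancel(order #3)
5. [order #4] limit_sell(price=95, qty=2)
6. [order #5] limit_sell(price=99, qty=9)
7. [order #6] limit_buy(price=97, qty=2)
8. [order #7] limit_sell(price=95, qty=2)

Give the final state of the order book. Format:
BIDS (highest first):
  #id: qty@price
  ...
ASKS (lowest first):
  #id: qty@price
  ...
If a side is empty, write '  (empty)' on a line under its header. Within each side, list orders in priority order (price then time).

After op 1 [order #1] limit_buy(price=97, qty=9): fills=none; bids=[#1:9@97] asks=[-]
After op 2 [order #2] limit_sell(price=95, qty=8): fills=#1x#2:8@97; bids=[#1:1@97] asks=[-]
After op 3 [order #3] limit_sell(price=104, qty=1): fills=none; bids=[#1:1@97] asks=[#3:1@104]
After op 4 cancel(order #3): fills=none; bids=[#1:1@97] asks=[-]
After op 5 [order #4] limit_sell(price=95, qty=2): fills=#1x#4:1@97; bids=[-] asks=[#4:1@95]
After op 6 [order #5] limit_sell(price=99, qty=9): fills=none; bids=[-] asks=[#4:1@95 #5:9@99]
After op 7 [order #6] limit_buy(price=97, qty=2): fills=#6x#4:1@95; bids=[#6:1@97] asks=[#5:9@99]
After op 8 [order #7] limit_sell(price=95, qty=2): fills=#6x#7:1@97; bids=[-] asks=[#7:1@95 #5:9@99]

Answer: BIDS (highest first):
  (empty)
ASKS (lowest first):
  #7: 1@95
  #5: 9@99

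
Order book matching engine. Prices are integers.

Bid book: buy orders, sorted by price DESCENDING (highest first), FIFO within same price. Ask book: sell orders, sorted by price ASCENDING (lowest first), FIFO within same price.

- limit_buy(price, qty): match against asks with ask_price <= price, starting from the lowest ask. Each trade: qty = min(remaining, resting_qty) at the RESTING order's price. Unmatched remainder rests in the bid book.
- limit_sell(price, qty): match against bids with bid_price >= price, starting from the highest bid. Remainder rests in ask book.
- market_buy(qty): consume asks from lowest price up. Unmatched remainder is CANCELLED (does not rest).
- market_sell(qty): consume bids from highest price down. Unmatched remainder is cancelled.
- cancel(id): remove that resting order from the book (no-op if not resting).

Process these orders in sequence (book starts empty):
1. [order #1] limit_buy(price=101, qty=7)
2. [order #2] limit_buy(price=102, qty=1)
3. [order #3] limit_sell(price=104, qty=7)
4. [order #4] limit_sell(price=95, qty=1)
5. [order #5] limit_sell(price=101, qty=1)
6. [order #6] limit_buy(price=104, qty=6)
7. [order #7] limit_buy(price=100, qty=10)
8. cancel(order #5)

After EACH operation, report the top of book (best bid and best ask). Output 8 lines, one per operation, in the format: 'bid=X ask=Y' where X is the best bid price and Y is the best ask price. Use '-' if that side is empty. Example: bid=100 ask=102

After op 1 [order #1] limit_buy(price=101, qty=7): fills=none; bids=[#1:7@101] asks=[-]
After op 2 [order #2] limit_buy(price=102, qty=1): fills=none; bids=[#2:1@102 #1:7@101] asks=[-]
After op 3 [order #3] limit_sell(price=104, qty=7): fills=none; bids=[#2:1@102 #1:7@101] asks=[#3:7@104]
After op 4 [order #4] limit_sell(price=95, qty=1): fills=#2x#4:1@102; bids=[#1:7@101] asks=[#3:7@104]
After op 5 [order #5] limit_sell(price=101, qty=1): fills=#1x#5:1@101; bids=[#1:6@101] asks=[#3:7@104]
After op 6 [order #6] limit_buy(price=104, qty=6): fills=#6x#3:6@104; bids=[#1:6@101] asks=[#3:1@104]
After op 7 [order #7] limit_buy(price=100, qty=10): fills=none; bids=[#1:6@101 #7:10@100] asks=[#3:1@104]
After op 8 cancel(order #5): fills=none; bids=[#1:6@101 #7:10@100] asks=[#3:1@104]

Answer: bid=101 ask=-
bid=102 ask=-
bid=102 ask=104
bid=101 ask=104
bid=101 ask=104
bid=101 ask=104
bid=101 ask=104
bid=101 ask=104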